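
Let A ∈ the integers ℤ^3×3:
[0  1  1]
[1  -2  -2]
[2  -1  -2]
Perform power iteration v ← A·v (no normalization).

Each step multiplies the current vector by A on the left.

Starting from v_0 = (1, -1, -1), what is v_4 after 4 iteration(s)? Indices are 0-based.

v_4 = (172, -385, -334)

v_0 = (1, -1, -1).
v_1 = A·v_0 = (-2, 5, 5).
v_2 = A·v_1 = (10, -22, -19).
v_3 = A·v_2 = (-41, 92, 80).
v_4 = A·v_3 = (172, -385, -334).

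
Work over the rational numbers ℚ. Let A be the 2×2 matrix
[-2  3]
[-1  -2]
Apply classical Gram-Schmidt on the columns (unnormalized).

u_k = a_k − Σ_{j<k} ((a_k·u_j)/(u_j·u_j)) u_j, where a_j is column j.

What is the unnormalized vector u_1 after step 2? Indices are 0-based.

u_1 = (7/5, -14/5)

Step 1: u_0 = a_0 = (-2, -1).
Step 2: u_1 = a_1 − (-4/5)·u_0 = (7/5, -14/5).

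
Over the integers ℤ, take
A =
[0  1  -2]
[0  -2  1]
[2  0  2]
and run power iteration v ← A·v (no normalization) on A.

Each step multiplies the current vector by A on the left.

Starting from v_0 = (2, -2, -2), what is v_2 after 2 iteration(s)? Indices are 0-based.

v_0 = (2, -2, -2).
v_1 = A·v_0 = (2, 2, 0).
v_2 = A·v_1 = (2, -4, 4).

v_2 = (2, -4, 4)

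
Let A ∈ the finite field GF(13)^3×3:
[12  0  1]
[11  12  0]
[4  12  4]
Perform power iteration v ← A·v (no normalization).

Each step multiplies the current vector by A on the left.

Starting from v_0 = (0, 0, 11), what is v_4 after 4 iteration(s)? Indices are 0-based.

v_4 = (2, 8, 1)

v_0 = (0, 0, 11).
v_1 = A·v_0 = (11, 0, 5).
v_2 = A·v_1 = (7, 4, 12).
v_3 = A·v_2 = (5, 8, 7).
v_4 = A·v_3 = (2, 8, 1).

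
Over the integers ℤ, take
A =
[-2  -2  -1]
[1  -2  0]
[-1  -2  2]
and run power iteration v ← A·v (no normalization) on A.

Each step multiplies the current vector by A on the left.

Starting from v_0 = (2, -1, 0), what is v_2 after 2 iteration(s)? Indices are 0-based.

v_0 = (2, -1, 0).
v_1 = A·v_0 = (-2, 4, 0).
v_2 = A·v_1 = (-4, -10, -6).

v_2 = (-4, -10, -6)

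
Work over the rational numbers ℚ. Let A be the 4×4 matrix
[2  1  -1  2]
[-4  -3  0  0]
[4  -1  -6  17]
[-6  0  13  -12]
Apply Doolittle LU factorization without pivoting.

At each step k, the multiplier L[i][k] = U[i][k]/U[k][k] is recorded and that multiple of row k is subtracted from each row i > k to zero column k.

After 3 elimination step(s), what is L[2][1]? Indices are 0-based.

[col 0] pivot 2
  R1 -= -2*R0 → (0, -1, -2, 4)  (L[1][0] := -2)
  R2 -= 2*R0 → (0, -3, -4, 13)  (L[2][0] := 2)
  R3 -= -3*R0 → (0, 3, 10, -6)  (L[3][0] := -3)
[col 1] pivot -1
  R2 -= 3*R1 → (0, 0, 2, 1)  (L[2][1] := 3)
  R3 -= -3*R1 → (0, 0, 4, 6)  (L[3][1] := -3)
[col 2] pivot 2
  R3 -= 2*R2 → (0, 0, 0, 4)  (L[3][2] := 2)

L[2][1] = 3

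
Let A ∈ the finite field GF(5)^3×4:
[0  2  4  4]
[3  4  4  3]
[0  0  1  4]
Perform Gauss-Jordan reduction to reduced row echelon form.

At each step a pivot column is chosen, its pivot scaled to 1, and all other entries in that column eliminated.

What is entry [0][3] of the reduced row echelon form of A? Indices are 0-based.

pivot(0,0): swap R0↔R1
pivot(0,0)=3: scale R0 → (1, 3, 3, 1)
pivot(1,1)=2: scale R1 → (0, 1, 2, 2)
  clear (0,1): R0 −= (3)R1 → (1, 0, 2, 0)
pivot(2,2)=1: scale R2 → (0, 0, 1, 4)
  clear (0,2): R0 −= (2)R2 → (1, 0, 0, 2)
  clear (1,2): R1 −= (2)R2 → (0, 1, 0, 4)

M[0][3] = 2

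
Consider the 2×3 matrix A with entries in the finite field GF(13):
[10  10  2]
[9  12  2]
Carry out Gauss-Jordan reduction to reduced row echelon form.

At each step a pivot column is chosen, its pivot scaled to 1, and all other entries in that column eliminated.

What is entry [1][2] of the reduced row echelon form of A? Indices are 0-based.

M[1][2] = 7

[1] R0 /= 10  ⇒  (1, 1, 8)
     R1 -= 9·R0  ⇒  (0, 3, 8)
[2] R1 /= 3  ⇒  (0, 1, 7)
     R0 -= 1·R1  ⇒  (1, 0, 1)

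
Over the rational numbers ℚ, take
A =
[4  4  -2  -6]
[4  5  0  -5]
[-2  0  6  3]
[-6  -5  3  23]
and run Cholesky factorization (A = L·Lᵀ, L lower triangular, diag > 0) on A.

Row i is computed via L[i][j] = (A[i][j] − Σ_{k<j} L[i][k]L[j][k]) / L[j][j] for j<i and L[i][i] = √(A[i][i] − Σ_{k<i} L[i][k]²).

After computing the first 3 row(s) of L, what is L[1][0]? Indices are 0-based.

L[1][0] = 2

Step 1: L[0][0] = √(4) = 2.
  L[1][0] = (4) / L[0][0] = 2.
Step 2: L[1][1] = √(1) = 1.
  L[2][0] = (-2) / L[0][0] = -1.
  L[2][1] = (2) / L[1][1] = 2.
Step 3: L[2][2] = √(1) = 1.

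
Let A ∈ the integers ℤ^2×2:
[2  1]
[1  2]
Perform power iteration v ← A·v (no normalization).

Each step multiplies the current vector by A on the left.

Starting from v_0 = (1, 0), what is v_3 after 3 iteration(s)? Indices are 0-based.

v_3 = (14, 13)

v_0 = (1, 0).
v_1 = A·v_0 = (2, 1).
v_2 = A·v_1 = (5, 4).
v_3 = A·v_2 = (14, 13).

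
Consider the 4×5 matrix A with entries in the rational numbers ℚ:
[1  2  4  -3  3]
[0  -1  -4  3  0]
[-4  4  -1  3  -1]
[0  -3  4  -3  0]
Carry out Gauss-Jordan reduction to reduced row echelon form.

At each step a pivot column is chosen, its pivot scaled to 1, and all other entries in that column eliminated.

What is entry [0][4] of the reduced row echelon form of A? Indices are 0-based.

step 1: normalize row 0 (÷1) = (1, 2, 4, -3, 3)
  row 2: subtract -4×row0 = (0, 12, 15, -9, 11)
step 2: normalize row 1 (÷-1) = (0, 1, 4, -3, 0)
  row 0: subtract 2×row1 = (1, 0, -4, 3, 3)
  row 2: subtract 12×row1 = (0, 0, -33, 27, 11)
  row 3: subtract -3×row1 = (0, 0, 16, -12, 0)
step 3: normalize row 2 (÷-33) = (0, 0, 1, -9/11, -1/3)
  row 0: subtract -4×row2 = (1, 0, 0, -3/11, 5/3)
  row 1: subtract 4×row2 = (0, 1, 0, 3/11, 4/3)
  row 3: subtract 16×row2 = (0, 0, 0, 12/11, 16/3)
step 4: normalize row 3 (÷12/11) = (0, 0, 0, 1, 44/9)
  row 0: subtract -3/11×row3 = (1, 0, 0, 0, 3)
  row 1: subtract 3/11×row3 = (0, 1, 0, 0, 0)
  row 2: subtract -9/11×row3 = (0, 0, 1, 0, 11/3)

M[0][4] = 3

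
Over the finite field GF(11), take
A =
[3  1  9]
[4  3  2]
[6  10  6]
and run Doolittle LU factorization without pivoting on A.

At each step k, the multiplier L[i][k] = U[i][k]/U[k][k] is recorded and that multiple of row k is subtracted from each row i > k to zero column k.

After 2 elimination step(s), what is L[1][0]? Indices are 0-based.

L[1][0] = 5

Step 1: pivot at (0,0) is 3.
  row1 ← row1 − (5)·row0  ⇒  L[1][0]=5, U row1=(0, 9, 1)
  row2 ← row2 − (2)·row0  ⇒  L[2][0]=2, U row2=(0, 8, 10)
Step 2: pivot at (1,1) is 9.
  row2 ← row2 − (7)·row1  ⇒  L[2][1]=7, U row2=(0, 0, 3)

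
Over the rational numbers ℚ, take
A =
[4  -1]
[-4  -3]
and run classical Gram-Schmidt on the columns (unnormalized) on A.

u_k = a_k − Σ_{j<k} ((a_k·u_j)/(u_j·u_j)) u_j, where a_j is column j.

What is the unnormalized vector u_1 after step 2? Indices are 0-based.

u_1 = (-2, -2)

Step 1: u_0 = a_0 = (4, -4).
Step 2: u_1 = a_1 − (1/4)·u_0 = (-2, -2).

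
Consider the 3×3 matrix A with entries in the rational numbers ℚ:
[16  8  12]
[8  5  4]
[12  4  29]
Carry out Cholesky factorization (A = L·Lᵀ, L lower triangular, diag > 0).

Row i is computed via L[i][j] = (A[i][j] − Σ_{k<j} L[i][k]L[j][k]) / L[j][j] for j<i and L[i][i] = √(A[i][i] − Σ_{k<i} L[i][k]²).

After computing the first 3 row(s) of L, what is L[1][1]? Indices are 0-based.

L[1][1] = 1

Step 1: L[0][0] = √(16) = 4.
  L[1][0] = (8) / L[0][0] = 2.
Step 2: L[1][1] = √(1) = 1.
  L[2][0] = (12) / L[0][0] = 3.
  L[2][1] = (-2) / L[1][1] = -2.
Step 3: L[2][2] = √(16) = 4.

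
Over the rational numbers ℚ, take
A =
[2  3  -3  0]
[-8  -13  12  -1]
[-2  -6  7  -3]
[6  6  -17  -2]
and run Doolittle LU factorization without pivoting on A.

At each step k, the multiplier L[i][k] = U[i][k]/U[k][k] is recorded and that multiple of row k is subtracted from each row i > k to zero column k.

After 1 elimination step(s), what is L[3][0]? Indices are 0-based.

L[3][0] = 3

Step 1: pivot at (0,0) is 2.
  row1 ← row1 − (-4)·row0  ⇒  L[1][0]=-4, U row1=(0, -1, 0, -1)
  row2 ← row2 − (-1)·row0  ⇒  L[2][0]=-1, U row2=(0, -3, 4, -3)
  row3 ← row3 − (3)·row0  ⇒  L[3][0]=3, U row3=(0, -3, -8, -2)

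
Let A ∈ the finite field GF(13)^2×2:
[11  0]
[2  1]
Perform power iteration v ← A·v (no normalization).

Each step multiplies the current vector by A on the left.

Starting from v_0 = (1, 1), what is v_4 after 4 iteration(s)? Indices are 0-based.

v_0 = (1, 1).
v_1 = A·v_0 = (11, 3).
v_2 = A·v_1 = (4, 12).
v_3 = A·v_2 = (5, 7).
v_4 = A·v_3 = (3, 4).

v_4 = (3, 4)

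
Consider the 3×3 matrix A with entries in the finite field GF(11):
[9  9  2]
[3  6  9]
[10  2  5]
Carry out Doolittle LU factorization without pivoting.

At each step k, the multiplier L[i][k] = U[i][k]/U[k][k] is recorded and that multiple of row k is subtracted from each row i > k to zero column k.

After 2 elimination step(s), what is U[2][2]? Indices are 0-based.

U[2][2] = 3

Step 1: pivot at (0,0) is 9.
  row1 ← row1 − (4)·row0  ⇒  L[1][0]=4, U row1=(0, 3, 1)
  row2 ← row2 − (6)·row0  ⇒  L[2][0]=6, U row2=(0, 3, 4)
Step 2: pivot at (1,1) is 3.
  row2 ← row2 − (1)·row1  ⇒  L[2][1]=1, U row2=(0, 0, 3)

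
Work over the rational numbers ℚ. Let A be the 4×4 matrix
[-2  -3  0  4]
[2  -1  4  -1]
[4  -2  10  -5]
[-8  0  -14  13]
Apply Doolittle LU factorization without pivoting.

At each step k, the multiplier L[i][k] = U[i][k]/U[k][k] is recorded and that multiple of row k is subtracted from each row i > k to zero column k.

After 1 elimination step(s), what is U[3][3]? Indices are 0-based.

k=0: U[0][0]=-2
  eliminate (1,0): mult=-1, new row 1: (0, -4, 4, 3); set L[1][0]=-1
  eliminate (2,0): mult=-2, new row 2: (0, -8, 10, 3); set L[2][0]=-2
  eliminate (3,0): mult=4, new row 3: (0, 12, -14, -3); set L[3][0]=4

U[3][3] = -3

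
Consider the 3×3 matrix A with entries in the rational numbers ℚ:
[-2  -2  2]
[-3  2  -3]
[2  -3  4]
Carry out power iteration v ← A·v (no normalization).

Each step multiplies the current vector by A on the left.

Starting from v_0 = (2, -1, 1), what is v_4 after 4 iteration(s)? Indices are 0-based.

v_4 = (1716, -3157, 4015)

v_0 = (2, -1, 1).
v_1 = A·v_0 = (0, -11, 11).
v_2 = A·v_1 = (44, -55, 77).
v_3 = A·v_2 = (176, -473, 561).
v_4 = A·v_3 = (1716, -3157, 4015).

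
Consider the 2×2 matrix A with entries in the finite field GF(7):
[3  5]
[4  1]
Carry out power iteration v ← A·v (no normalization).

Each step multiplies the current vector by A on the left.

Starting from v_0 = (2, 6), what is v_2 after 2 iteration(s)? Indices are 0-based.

v_0 = (2, 6).
v_1 = A·v_0 = (1, 0).
v_2 = A·v_1 = (3, 4).

v_2 = (3, 4)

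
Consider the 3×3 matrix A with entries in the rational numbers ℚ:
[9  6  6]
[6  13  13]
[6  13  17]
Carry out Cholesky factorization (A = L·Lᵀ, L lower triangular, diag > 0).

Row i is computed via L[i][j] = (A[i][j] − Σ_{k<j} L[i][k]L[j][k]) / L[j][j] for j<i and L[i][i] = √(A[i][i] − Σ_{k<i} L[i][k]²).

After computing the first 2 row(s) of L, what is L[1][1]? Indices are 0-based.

Step 1: L[0][0] = √(9) = 3.
  L[1][0] = (6) / L[0][0] = 2.
Step 2: L[1][1] = √(9) = 3.

L[1][1] = 3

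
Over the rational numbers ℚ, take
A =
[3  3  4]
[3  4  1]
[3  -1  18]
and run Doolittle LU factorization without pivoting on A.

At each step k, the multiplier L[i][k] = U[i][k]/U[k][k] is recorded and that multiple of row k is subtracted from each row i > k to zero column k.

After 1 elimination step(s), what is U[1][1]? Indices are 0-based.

U[1][1] = 1

k=0: U[0][0]=3
  eliminate (1,0): mult=1, new row 1: (0, 1, -3); set L[1][0]=1
  eliminate (2,0): mult=1, new row 2: (0, -4, 14); set L[2][0]=1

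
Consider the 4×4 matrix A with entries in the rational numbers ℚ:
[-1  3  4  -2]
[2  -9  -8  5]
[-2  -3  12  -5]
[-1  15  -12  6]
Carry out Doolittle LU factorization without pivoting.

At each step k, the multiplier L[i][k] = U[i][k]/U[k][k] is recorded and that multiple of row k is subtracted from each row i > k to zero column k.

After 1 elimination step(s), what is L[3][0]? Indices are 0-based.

L[3][0] = 1

Step 1: pivot at (0,0) is -1.
  row1 ← row1 − (-2)·row0  ⇒  L[1][0]=-2, U row1=(0, -3, 0, 1)
  row2 ← row2 − (2)·row0  ⇒  L[2][0]=2, U row2=(0, -9, 4, -1)
  row3 ← row3 − (1)·row0  ⇒  L[3][0]=1, U row3=(0, 12, -16, 8)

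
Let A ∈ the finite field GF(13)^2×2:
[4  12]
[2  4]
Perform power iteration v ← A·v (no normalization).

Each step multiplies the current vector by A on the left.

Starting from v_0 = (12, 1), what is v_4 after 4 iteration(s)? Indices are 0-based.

v_0 = (12, 1).
v_1 = A·v_0 = (8, 2).
v_2 = A·v_1 = (4, 11).
v_3 = A·v_2 = (5, 0).
v_4 = A·v_3 = (7, 10).

v_4 = (7, 10)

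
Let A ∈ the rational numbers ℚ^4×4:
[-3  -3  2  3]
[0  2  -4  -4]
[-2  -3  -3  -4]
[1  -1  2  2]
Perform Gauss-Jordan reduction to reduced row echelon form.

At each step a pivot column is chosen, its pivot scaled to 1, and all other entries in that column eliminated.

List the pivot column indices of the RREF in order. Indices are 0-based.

pivot columns: 0, 1, 2, 3

pivot(0,0)=-3: scale R0 → (1, 1, -2/3, -1)
  clear (2,0): R2 −= (-2)R0 → (0, -1, -13/3, -6)
  clear (3,0): R3 −= (1)R0 → (0, -2, 8/3, 3)
pivot(1,1)=2: scale R1 → (0, 1, -2, -2)
  clear (0,1): R0 −= (1)R1 → (1, 0, 4/3, 1)
  clear (2,1): R2 −= (-1)R1 → (0, 0, -19/3, -8)
  clear (3,1): R3 −= (-2)R1 → (0, 0, -4/3, -1)
pivot(2,2)=-19/3: scale R2 → (0, 0, 1, 24/19)
  clear (0,2): R0 −= (4/3)R2 → (1, 0, 0, -13/19)
  clear (1,2): R1 −= (-2)R2 → (0, 1, 0, 10/19)
  clear (3,2): R3 −= (-4/3)R2 → (0, 0, 0, 13/19)
pivot(3,3)=13/19: scale R3 → (0, 0, 0, 1)
  clear (0,3): R0 −= (-13/19)R3 → (1, 0, 0, 0)
  clear (1,3): R1 −= (10/19)R3 → (0, 1, 0, 0)
  clear (2,3): R2 −= (24/19)R3 → (0, 0, 1, 0)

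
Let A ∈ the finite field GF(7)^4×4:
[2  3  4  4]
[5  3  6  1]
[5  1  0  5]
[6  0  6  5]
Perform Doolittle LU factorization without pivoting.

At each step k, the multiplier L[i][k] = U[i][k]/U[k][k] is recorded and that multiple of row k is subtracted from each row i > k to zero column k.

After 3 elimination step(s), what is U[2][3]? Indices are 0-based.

Step 1: pivot at (0,0) is 2.
  row1 ← row1 − (6)·row0  ⇒  L[1][0]=6, U row1=(0, 6, 3, 5)
  row2 ← row2 − (6)·row0  ⇒  L[2][0]=6, U row2=(0, 4, 4, 2)
  row3 ← row3 − (3)·row0  ⇒  L[3][0]=3, U row3=(0, 5, 1, 0)
Step 2: pivot at (1,1) is 6.
  row2 ← row2 − (3)·row1  ⇒  L[2][1]=3, U row2=(0, 0, 2, 1)
  row3 ← row3 − (2)·row1  ⇒  L[3][1]=2, U row3=(0, 0, 2, 4)
Step 3: pivot at (2,2) is 2.
  row3 ← row3 − (1)·row2  ⇒  L[3][2]=1, U row3=(0, 0, 0, 3)

U[2][3] = 1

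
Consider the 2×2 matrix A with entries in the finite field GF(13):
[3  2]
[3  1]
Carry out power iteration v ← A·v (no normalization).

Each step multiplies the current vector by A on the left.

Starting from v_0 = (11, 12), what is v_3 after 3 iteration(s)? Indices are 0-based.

v_3 = (6, 11)

v_0 = (11, 12).
v_1 = A·v_0 = (5, 6).
v_2 = A·v_1 = (1, 8).
v_3 = A·v_2 = (6, 11).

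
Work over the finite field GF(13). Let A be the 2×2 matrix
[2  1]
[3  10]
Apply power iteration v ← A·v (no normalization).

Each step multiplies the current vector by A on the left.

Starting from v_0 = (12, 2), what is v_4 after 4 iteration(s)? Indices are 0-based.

v_4 = (1, 0)

v_0 = (12, 2).
v_1 = A·v_0 = (0, 4).
v_2 = A·v_1 = (4, 1).
v_3 = A·v_2 = (9, 9).
v_4 = A·v_3 = (1, 0).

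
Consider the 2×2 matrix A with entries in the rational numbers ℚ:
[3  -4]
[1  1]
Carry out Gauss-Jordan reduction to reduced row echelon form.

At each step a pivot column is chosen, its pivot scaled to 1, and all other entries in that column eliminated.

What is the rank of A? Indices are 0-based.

rank = 2

step 1: normalize row 0 (÷3) = (1, -4/3)
  row 1: subtract 1×row0 = (0, 7/3)
step 2: normalize row 1 (÷7/3) = (0, 1)
  row 0: subtract -4/3×row1 = (1, 0)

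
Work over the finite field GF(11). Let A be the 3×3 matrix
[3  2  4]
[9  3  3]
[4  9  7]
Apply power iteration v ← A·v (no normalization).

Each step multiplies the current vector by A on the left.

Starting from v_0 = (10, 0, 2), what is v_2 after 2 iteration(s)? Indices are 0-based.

v_2 = (5, 0, 8)

v_0 = (10, 0, 2).
v_1 = A·v_0 = (5, 8, 10).
v_2 = A·v_1 = (5, 0, 8).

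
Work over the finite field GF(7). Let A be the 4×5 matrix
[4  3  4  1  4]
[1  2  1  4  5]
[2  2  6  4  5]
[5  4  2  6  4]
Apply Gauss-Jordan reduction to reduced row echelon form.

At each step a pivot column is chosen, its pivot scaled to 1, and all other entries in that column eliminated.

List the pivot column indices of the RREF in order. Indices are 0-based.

pivot(0,0)=4: scale R0 → (1, 6, 1, 2, 1)
  clear (1,0): R1 −= (1)R0 → (0, 3, 0, 2, 4)
  clear (2,0): R2 −= (2)R0 → (0, 4, 4, 0, 3)
  clear (3,0): R3 −= (5)R0 → (0, 2, 4, 3, 6)
pivot(1,1)=3: scale R1 → (0, 1, 0, 3, 6)
  clear (0,1): R0 −= (6)R1 → (1, 0, 1, 5, 0)
  clear (2,1): R2 −= (4)R1 → (0, 0, 4, 2, 0)
  clear (3,1): R3 −= (2)R1 → (0, 0, 4, 4, 1)
pivot(2,2)=4: scale R2 → (0, 0, 1, 4, 0)
  clear (0,2): R0 −= (1)R2 → (1, 0, 0, 1, 0)
  clear (3,2): R3 −= (4)R2 → (0, 0, 0, 2, 1)
pivot(3,3)=2: scale R3 → (0, 0, 0, 1, 4)
  clear (0,3): R0 −= (1)R3 → (1, 0, 0, 0, 3)
  clear (1,3): R1 −= (3)R3 → (0, 1, 0, 0, 1)
  clear (2,3): R2 −= (4)R3 → (0, 0, 1, 0, 5)

pivot columns: 0, 1, 2, 3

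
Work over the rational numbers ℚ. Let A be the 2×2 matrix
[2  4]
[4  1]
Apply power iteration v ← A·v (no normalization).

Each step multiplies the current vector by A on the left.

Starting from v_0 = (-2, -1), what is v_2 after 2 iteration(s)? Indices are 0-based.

v_0 = (-2, -1).
v_1 = A·v_0 = (-8, -9).
v_2 = A·v_1 = (-52, -41).

v_2 = (-52, -41)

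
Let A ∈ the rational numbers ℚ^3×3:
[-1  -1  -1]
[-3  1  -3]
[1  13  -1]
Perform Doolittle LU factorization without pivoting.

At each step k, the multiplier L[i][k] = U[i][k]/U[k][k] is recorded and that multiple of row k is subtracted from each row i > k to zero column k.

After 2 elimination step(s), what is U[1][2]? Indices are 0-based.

U[1][2] = 0

Step 1: pivot at (0,0) is -1.
  row1 ← row1 − (3)·row0  ⇒  L[1][0]=3, U row1=(0, 4, 0)
  row2 ← row2 − (-1)·row0  ⇒  L[2][0]=-1, U row2=(0, 12, -2)
Step 2: pivot at (1,1) is 4.
  row2 ← row2 − (3)·row1  ⇒  L[2][1]=3, U row2=(0, 0, -2)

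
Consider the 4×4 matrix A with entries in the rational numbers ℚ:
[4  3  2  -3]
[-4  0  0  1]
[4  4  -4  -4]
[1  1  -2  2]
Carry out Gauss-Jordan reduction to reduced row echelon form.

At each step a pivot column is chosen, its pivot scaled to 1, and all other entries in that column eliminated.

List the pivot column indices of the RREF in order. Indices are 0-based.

pivot columns: 0, 1, 2, 3

[1] R0 /= 4  ⇒  (1, 3/4, 1/2, -3/4)
     R1 -= -4·R0  ⇒  (0, 3, 2, -2)
     R2 -= 4·R0  ⇒  (0, 1, -6, -1)
     R3 -= 1·R0  ⇒  (0, 1/4, -5/2, 11/4)
[2] R1 /= 3  ⇒  (0, 1, 2/3, -2/3)
     R0 -= 3/4·R1  ⇒  (1, 0, 0, -1/4)
     R2 -= 1·R1  ⇒  (0, 0, -20/3, -1/3)
     R3 -= 1/4·R1  ⇒  (0, 0, -8/3, 35/12)
[3] R2 /= -20/3  ⇒  (0, 0, 1, 1/20)
     R1 -= 2/3·R2  ⇒  (0, 1, 0, -7/10)
     R3 -= -8/3·R2  ⇒  (0, 0, 0, 61/20)
[4] R3 /= 61/20  ⇒  (0, 0, 0, 1)
     R0 -= -1/4·R3  ⇒  (1, 0, 0, 0)
     R1 -= -7/10·R3  ⇒  (0, 1, 0, 0)
     R2 -= 1/20·R3  ⇒  (0, 0, 1, 0)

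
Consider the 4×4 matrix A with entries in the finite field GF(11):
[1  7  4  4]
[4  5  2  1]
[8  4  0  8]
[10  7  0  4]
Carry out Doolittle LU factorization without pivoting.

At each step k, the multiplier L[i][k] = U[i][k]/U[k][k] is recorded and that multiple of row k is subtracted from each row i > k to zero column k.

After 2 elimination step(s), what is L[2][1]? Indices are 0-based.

L[2][1] = 8

[col 0] pivot 1
  R1 -= 4*R0 → (0, 10, 8, 7)  (L[1][0] := 4)
  R2 -= 8*R0 → (0, 3, 1, 9)  (L[2][0] := 8)
  R3 -= 10*R0 → (0, 3, 4, 8)  (L[3][0] := 10)
[col 1] pivot 10
  R2 -= 8*R1 → (0, 0, 3, 8)  (L[2][1] := 8)
  R3 -= 8*R1 → (0, 0, 6, 7)  (L[3][1] := 8)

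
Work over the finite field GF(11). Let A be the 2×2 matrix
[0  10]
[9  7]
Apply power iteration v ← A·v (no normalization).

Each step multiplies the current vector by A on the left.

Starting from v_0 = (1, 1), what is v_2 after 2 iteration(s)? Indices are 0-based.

v_0 = (1, 1).
v_1 = A·v_0 = (10, 5).
v_2 = A·v_1 = (6, 4).

v_2 = (6, 4)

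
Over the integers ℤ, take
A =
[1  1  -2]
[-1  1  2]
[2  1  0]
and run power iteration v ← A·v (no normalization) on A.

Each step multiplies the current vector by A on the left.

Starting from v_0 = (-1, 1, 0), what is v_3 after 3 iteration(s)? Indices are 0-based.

v_3 = (0, 0, 8)

v_0 = (-1, 1, 0).
v_1 = A·v_0 = (0, 2, -1).
v_2 = A·v_1 = (4, 0, 2).
v_3 = A·v_2 = (0, 0, 8).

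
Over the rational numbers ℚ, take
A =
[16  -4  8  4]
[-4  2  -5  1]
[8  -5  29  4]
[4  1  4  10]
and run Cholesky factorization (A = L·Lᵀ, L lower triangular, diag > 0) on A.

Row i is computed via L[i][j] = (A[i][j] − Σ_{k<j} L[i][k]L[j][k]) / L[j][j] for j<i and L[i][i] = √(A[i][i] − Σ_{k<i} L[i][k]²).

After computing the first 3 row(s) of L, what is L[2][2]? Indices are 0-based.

L[2][2] = 4

Step 1: L[0][0] = √(16) = 4.
  L[1][0] = (-4) / L[0][0] = -1.
Step 2: L[1][1] = √(1) = 1.
  L[2][0] = (8) / L[0][0] = 2.
  L[2][1] = (-3) / L[1][1] = -3.
Step 3: L[2][2] = √(16) = 4.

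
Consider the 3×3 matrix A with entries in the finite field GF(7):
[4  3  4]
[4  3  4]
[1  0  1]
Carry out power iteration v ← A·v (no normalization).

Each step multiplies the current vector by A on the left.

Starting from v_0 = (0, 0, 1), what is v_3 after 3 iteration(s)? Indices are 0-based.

v_3 = (6, 6, 2)

v_0 = (0, 0, 1).
v_1 = A·v_0 = (4, 4, 1).
v_2 = A·v_1 = (4, 4, 5).
v_3 = A·v_2 = (6, 6, 2).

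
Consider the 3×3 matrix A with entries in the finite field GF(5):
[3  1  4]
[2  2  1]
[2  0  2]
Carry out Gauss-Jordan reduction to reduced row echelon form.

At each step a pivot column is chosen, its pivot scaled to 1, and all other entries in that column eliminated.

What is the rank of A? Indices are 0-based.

rank = 3

step 1: normalize row 0 (÷3) = (1, 2, 3)
  row 1: subtract 2×row0 = (0, 3, 0)
  row 2: subtract 2×row0 = (0, 1, 1)
step 2: normalize row 1 (÷3) = (0, 1, 0)
  row 0: subtract 2×row1 = (1, 0, 3)
  row 2: subtract 1×row1 = (0, 0, 1)
step 3: normalize row 2 (÷1) = (0, 0, 1)
  row 0: subtract 3×row2 = (1, 0, 0)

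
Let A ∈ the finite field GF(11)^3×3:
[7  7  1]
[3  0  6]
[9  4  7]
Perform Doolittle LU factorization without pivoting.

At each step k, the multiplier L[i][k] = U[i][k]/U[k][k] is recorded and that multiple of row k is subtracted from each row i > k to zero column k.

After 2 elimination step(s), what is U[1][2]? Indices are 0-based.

k=0: U[0][0]=7
  eliminate (1,0): mult=2, new row 1: (0, 8, 4); set L[1][0]=2
  eliminate (2,0): mult=6, new row 2: (0, 6, 1); set L[2][0]=6
k=1: U[1][1]=8
  eliminate (2,1): mult=9, new row 2: (0, 0, 9); set L[2][1]=9

U[1][2] = 4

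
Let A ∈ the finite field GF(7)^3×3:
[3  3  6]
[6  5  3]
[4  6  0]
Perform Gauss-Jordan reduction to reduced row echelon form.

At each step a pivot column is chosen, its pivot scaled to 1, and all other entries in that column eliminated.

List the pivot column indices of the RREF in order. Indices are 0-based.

pivot(0,0)=3: scale R0 → (1, 1, 2)
  clear (1,0): R1 −= (6)R0 → (0, 6, 5)
  clear (2,0): R2 −= (4)R0 → (0, 2, 6)
pivot(1,1)=6: scale R1 → (0, 1, 2)
  clear (0,1): R0 −= (1)R1 → (1, 0, 0)
  clear (2,1): R2 −= (2)R1 → (0, 0, 2)
pivot(2,2)=2: scale R2 → (0, 0, 1)
  clear (1,2): R1 −= (2)R2 → (0, 1, 0)

pivot columns: 0, 1, 2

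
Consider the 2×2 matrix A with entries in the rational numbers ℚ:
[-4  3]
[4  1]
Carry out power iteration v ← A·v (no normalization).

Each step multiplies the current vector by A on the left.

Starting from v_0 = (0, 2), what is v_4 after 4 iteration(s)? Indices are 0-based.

v_0 = (0, 2).
v_1 = A·v_0 = (6, 2).
v_2 = A·v_1 = (-18, 26).
v_3 = A·v_2 = (150, -46).
v_4 = A·v_3 = (-738, 554).

v_4 = (-738, 554)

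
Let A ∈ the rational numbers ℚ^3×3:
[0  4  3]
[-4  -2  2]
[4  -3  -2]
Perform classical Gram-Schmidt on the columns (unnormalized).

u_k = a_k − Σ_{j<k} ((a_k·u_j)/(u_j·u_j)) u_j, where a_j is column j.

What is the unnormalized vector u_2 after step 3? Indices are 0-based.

u_2 = (25/19, 20/19, 20/19)

Step 1: u_0 = a_0 = (0, -4, 4).
Step 2: u_1 = a_1 − (-1/8)·u_0 = (4, -5/2, -5/2).
Step 3: u_2 = a_2 − (-1/2)·u_0 − (8/19)·u_1 = (25/19, 20/19, 20/19).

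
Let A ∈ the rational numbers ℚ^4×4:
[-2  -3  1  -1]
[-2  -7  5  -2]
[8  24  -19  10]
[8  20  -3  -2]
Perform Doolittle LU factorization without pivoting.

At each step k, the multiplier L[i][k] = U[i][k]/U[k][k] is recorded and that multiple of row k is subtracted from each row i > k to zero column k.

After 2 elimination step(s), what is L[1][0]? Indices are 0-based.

L[1][0] = 1

[col 0] pivot -2
  R1 -= 1*R0 → (0, -4, 4, -1)  (L[1][0] := 1)
  R2 -= -4*R0 → (0, 12, -15, 6)  (L[2][0] := -4)
  R3 -= -4*R0 → (0, 8, 1, -6)  (L[3][0] := -4)
[col 1] pivot -4
  R2 -= -3*R1 → (0, 0, -3, 3)  (L[2][1] := -3)
  R3 -= -2*R1 → (0, 0, 9, -8)  (L[3][1] := -2)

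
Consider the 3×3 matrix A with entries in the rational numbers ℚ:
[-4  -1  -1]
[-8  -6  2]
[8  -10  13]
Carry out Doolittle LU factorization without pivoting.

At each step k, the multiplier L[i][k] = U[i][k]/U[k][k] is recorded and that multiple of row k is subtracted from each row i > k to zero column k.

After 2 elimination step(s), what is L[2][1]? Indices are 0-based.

L[2][1] = 3

Step 1: pivot at (0,0) is -4.
  row1 ← row1 − (2)·row0  ⇒  L[1][0]=2, U row1=(0, -4, 4)
  row2 ← row2 − (-2)·row0  ⇒  L[2][0]=-2, U row2=(0, -12, 11)
Step 2: pivot at (1,1) is -4.
  row2 ← row2 − (3)·row1  ⇒  L[2][1]=3, U row2=(0, 0, -1)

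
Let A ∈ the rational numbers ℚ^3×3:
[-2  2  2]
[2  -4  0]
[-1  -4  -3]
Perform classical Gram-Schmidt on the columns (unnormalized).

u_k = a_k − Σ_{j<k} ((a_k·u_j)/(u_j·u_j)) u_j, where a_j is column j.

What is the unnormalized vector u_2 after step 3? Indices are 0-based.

u_2 = (108/65, 18/13, -36/65)

Step 1: u_0 = a_0 = (-2, 2, -1).
Step 2: u_1 = a_1 − (-8/9)·u_0 = (2/9, -20/9, -44/9).
Step 3: u_2 = a_2 − (-1/9)·u_0 − (34/65)·u_1 = (108/65, 18/13, -36/65).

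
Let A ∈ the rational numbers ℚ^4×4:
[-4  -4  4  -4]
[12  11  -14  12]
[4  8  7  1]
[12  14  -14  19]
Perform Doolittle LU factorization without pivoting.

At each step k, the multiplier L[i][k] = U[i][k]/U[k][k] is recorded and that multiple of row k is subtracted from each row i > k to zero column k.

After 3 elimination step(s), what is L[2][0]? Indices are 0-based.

k=0: U[0][0]=-4
  eliminate (1,0): mult=-3, new row 1: (0, -1, -2, 0); set L[1][0]=-3
  eliminate (2,0): mult=-1, new row 2: (0, 4, 11, -3); set L[2][0]=-1
  eliminate (3,0): mult=-3, new row 3: (0, 2, -2, 7); set L[3][0]=-3
k=1: U[1][1]=-1
  eliminate (2,1): mult=-4, new row 2: (0, 0, 3, -3); set L[2][1]=-4
  eliminate (3,1): mult=-2, new row 3: (0, 0, -6, 7); set L[3][1]=-2
k=2: U[2][2]=3
  eliminate (3,2): mult=-2, new row 3: (0, 0, 0, 1); set L[3][2]=-2

L[2][0] = -1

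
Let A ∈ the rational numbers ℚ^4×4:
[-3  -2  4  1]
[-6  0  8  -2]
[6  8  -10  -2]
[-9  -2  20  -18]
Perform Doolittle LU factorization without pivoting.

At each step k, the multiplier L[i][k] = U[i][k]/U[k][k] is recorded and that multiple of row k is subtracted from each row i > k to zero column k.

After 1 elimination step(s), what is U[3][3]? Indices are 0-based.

U[3][3] = -21

[col 0] pivot -3
  R1 -= 2*R0 → (0, 4, 0, -4)  (L[1][0] := 2)
  R2 -= -2*R0 → (0, 4, -2, 0)  (L[2][0] := -2)
  R3 -= 3*R0 → (0, 4, 8, -21)  (L[3][0] := 3)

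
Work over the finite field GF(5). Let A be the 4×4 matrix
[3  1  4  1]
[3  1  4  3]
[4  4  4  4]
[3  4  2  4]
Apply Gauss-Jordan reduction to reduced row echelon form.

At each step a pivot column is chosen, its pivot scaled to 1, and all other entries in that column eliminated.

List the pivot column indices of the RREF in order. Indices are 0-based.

[1] R0 /= 3  ⇒  (1, 2, 3, 2)
     R1 -= 3·R0  ⇒  (0, 0, 0, 2)
     R2 -= 4·R0  ⇒  (0, 1, 2, 1)
     R3 -= 3·R0  ⇒  (0, 3, 3, 3)
[2] R1 <-> R2
[2] R1 /= 1  ⇒  (0, 1, 2, 1)
     R0 -= 2·R1  ⇒  (1, 0, 4, 0)
     R3 -= 3·R1  ⇒  (0, 0, 2, 0)
[3] R2 <-> R3
[3] R2 /= 2  ⇒  (0, 0, 1, 0)
     R0 -= 4·R2  ⇒  (1, 0, 0, 0)
     R1 -= 2·R2  ⇒  (0, 1, 0, 1)
[4] R3 /= 2  ⇒  (0, 0, 0, 1)
     R1 -= 1·R3  ⇒  (0, 1, 0, 0)

pivot columns: 0, 1, 2, 3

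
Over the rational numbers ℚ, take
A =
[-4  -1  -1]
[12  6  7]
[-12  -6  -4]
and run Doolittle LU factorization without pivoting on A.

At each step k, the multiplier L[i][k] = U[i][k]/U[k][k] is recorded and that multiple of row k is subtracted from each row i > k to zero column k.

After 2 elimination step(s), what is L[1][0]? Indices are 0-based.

k=0: U[0][0]=-4
  eliminate (1,0): mult=-3, new row 1: (0, 3, 4); set L[1][0]=-3
  eliminate (2,0): mult=3, new row 2: (0, -3, -1); set L[2][0]=3
k=1: U[1][1]=3
  eliminate (2,1): mult=-1, new row 2: (0, 0, 3); set L[2][1]=-1

L[1][0] = -3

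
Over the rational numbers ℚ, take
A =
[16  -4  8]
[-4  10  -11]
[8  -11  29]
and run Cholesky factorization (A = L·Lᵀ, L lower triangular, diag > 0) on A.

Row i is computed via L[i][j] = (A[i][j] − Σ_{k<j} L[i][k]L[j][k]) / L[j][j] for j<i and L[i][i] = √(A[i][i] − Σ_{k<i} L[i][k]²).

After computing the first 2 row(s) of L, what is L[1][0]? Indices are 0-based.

L[1][0] = -1

Step 1: L[0][0] = √(16) = 4.
  L[1][0] = (-4) / L[0][0] = -1.
Step 2: L[1][1] = √(9) = 3.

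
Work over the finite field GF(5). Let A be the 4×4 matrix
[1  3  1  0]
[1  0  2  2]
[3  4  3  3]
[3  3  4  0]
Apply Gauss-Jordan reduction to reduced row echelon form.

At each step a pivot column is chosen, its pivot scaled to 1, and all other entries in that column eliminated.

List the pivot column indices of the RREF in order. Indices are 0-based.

pivot(0,0)=1: scale R0 → (1, 3, 1, 0)
  clear (1,0): R1 −= (1)R0 → (0, 2, 1, 2)
  clear (2,0): R2 −= (3)R0 → (0, 0, 0, 3)
  clear (3,0): R3 −= (3)R0 → (0, 4, 1, 0)
pivot(1,1)=2: scale R1 → (0, 1, 3, 1)
  clear (0,1): R0 −= (3)R1 → (1, 0, 2, 2)
  clear (3,1): R3 −= (4)R1 → (0, 0, 4, 1)
pivot(2,2): swap R2↔R3
pivot(2,2)=4: scale R2 → (0, 0, 1, 4)
  clear (0,2): R0 −= (2)R2 → (1, 0, 0, 4)
  clear (1,2): R1 −= (3)R2 → (0, 1, 0, 4)
pivot(3,3)=3: scale R3 → (0, 0, 0, 1)
  clear (0,3): R0 −= (4)R3 → (1, 0, 0, 0)
  clear (1,3): R1 −= (4)R3 → (0, 1, 0, 0)
  clear (2,3): R2 −= (4)R3 → (0, 0, 1, 0)

pivot columns: 0, 1, 2, 3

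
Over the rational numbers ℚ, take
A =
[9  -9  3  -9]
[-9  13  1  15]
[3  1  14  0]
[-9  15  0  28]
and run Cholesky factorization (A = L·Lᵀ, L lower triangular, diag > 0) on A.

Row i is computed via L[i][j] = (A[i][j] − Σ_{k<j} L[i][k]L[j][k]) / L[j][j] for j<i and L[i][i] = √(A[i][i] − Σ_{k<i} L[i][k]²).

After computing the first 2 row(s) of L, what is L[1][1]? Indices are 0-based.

L[1][1] = 2

Step 1: L[0][0] = √(9) = 3.
  L[1][0] = (-9) / L[0][0] = -3.
Step 2: L[1][1] = √(4) = 2.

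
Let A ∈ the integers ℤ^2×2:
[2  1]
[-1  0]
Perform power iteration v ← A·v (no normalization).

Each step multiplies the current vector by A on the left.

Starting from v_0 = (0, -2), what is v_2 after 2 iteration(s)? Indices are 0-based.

v_2 = (-4, 2)

v_0 = (0, -2).
v_1 = A·v_0 = (-2, 0).
v_2 = A·v_1 = (-4, 2).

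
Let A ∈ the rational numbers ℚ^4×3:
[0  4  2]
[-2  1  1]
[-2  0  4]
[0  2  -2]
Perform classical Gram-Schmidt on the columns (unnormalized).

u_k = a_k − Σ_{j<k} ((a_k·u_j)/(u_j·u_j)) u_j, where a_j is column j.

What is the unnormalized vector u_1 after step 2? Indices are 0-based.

u_1 = (4, 1/2, -1/2, 2)

Step 1: u_0 = a_0 = (0, -2, -2, 0).
Step 2: u_1 = a_1 − (-1/4)·u_0 = (4, 1/2, -1/2, 2).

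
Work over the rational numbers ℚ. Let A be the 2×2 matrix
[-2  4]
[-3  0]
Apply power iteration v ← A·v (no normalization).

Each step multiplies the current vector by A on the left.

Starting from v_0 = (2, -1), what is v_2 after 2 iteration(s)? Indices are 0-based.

v_2 = (-8, 24)

v_0 = (2, -1).
v_1 = A·v_0 = (-8, -6).
v_2 = A·v_1 = (-8, 24).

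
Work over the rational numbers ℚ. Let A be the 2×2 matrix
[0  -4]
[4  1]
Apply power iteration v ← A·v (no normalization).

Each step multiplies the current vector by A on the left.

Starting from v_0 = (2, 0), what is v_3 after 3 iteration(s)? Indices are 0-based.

v_3 = (-32, -120)

v_0 = (2, 0).
v_1 = A·v_0 = (0, 8).
v_2 = A·v_1 = (-32, 8).
v_3 = A·v_2 = (-32, -120).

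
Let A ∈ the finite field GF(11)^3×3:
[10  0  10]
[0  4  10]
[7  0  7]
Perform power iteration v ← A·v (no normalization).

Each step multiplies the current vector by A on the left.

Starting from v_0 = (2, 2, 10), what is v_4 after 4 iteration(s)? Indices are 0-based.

v_0 = (2, 2, 10).
v_1 = A·v_0 = (10, 9, 7).
v_2 = A·v_1 = (5, 7, 9).
v_3 = A·v_2 = (8, 8, 10).
v_4 = A·v_3 = (4, 0, 5).

v_4 = (4, 0, 5)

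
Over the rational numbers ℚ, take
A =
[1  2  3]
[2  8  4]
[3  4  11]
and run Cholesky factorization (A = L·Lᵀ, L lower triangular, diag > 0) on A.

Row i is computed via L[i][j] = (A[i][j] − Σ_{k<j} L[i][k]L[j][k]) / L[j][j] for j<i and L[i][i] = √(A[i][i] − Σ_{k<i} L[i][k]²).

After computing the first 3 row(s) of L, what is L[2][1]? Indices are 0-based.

L[2][1] = -1

Step 1: L[0][0] = √(1) = 1.
  L[1][0] = (2) / L[0][0] = 2.
Step 2: L[1][1] = √(4) = 2.
  L[2][0] = (3) / L[0][0] = 3.
  L[2][1] = (-2) / L[1][1] = -1.
Step 3: L[2][2] = √(1) = 1.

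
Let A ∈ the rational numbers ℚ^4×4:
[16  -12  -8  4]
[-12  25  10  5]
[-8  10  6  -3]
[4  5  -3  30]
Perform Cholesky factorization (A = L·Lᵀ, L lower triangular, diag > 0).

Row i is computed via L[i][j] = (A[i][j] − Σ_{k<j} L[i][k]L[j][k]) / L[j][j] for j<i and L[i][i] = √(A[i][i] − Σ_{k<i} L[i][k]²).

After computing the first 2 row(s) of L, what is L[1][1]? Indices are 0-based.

Step 1: L[0][0] = √(16) = 4.
  L[1][0] = (-12) / L[0][0] = -3.
Step 2: L[1][1] = √(16) = 4.

L[1][1] = 4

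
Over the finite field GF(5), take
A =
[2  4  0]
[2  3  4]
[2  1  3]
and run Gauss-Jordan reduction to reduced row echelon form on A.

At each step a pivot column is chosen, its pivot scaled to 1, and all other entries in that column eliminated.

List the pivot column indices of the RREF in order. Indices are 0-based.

pivot columns: 0, 1, 2

pivot(0,0)=2: scale R0 → (1, 2, 0)
  clear (1,0): R1 −= (2)R0 → (0, 4, 4)
  clear (2,0): R2 −= (2)R0 → (0, 2, 3)
pivot(1,1)=4: scale R1 → (0, 1, 1)
  clear (0,1): R0 −= (2)R1 → (1, 0, 3)
  clear (2,1): R2 −= (2)R1 → (0, 0, 1)
pivot(2,2)=1: scale R2 → (0, 0, 1)
  clear (0,2): R0 −= (3)R2 → (1, 0, 0)
  clear (1,2): R1 −= (1)R2 → (0, 1, 0)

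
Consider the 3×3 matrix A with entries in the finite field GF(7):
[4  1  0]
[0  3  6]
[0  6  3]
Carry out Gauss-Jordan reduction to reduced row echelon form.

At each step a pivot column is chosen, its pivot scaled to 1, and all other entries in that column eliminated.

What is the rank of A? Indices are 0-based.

pivot(0,0)=4: scale R0 → (1, 2, 0)
pivot(1,1)=3: scale R1 → (0, 1, 2)
  clear (0,1): R0 −= (2)R1 → (1, 0, 3)
  clear (2,1): R2 −= (6)R1 → (0, 0, 5)
pivot(2,2)=5: scale R2 → (0, 0, 1)
  clear (0,2): R0 −= (3)R2 → (1, 0, 0)
  clear (1,2): R1 −= (2)R2 → (0, 1, 0)

rank = 3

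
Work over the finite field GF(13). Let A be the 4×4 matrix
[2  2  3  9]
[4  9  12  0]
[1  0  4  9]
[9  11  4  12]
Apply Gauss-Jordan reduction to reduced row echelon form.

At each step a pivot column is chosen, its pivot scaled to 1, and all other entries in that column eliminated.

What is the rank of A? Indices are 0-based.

rank = 4

step 1: normalize row 0 (÷2) = (1, 1, 8, 11)
  row 1: subtract 4×row0 = (0, 5, 6, 8)
  row 2: subtract 1×row0 = (0, 12, 9, 11)
  row 3: subtract 9×row0 = (0, 2, 10, 4)
step 2: normalize row 1 (÷5) = (0, 1, 9, 12)
  row 0: subtract 1×row1 = (1, 0, 12, 12)
  row 2: subtract 12×row1 = (0, 0, 5, 10)
  row 3: subtract 2×row1 = (0, 0, 5, 6)
step 3: normalize row 2 (÷5) = (0, 0, 1, 2)
  row 0: subtract 12×row2 = (1, 0, 0, 1)
  row 1: subtract 9×row2 = (0, 1, 0, 7)
  row 3: subtract 5×row2 = (0, 0, 0, 9)
step 4: normalize row 3 (÷9) = (0, 0, 0, 1)
  row 0: subtract 1×row3 = (1, 0, 0, 0)
  row 1: subtract 7×row3 = (0, 1, 0, 0)
  row 2: subtract 2×row3 = (0, 0, 1, 0)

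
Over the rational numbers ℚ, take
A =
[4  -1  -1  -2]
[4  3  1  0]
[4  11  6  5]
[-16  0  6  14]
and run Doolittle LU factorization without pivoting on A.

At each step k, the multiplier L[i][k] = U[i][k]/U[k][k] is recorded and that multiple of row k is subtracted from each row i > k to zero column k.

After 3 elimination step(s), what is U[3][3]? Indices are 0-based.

U[3][3] = 4

k=0: U[0][0]=4
  eliminate (1,0): mult=1, new row 1: (0, 4, 2, 2); set L[1][0]=1
  eliminate (2,0): mult=1, new row 2: (0, 12, 7, 7); set L[2][0]=1
  eliminate (3,0): mult=-4, new row 3: (0, -4, 2, 6); set L[3][0]=-4
k=1: U[1][1]=4
  eliminate (2,1): mult=3, new row 2: (0, 0, 1, 1); set L[2][1]=3
  eliminate (3,1): mult=-1, new row 3: (0, 0, 4, 8); set L[3][1]=-1
k=2: U[2][2]=1
  eliminate (3,2): mult=4, new row 3: (0, 0, 0, 4); set L[3][2]=4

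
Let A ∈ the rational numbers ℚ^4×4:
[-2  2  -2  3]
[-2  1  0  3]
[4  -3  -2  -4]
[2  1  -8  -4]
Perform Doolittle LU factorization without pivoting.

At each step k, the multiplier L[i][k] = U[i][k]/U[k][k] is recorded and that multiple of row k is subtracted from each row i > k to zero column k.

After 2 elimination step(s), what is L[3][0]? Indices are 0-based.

k=0: U[0][0]=-2
  eliminate (1,0): mult=1, new row 1: (0, -1, 2, 0); set L[1][0]=1
  eliminate (2,0): mult=-2, new row 2: (0, 1, -6, 2); set L[2][0]=-2
  eliminate (3,0): mult=-1, new row 3: (0, 3, -10, -1); set L[3][0]=-1
k=1: U[1][1]=-1
  eliminate (2,1): mult=-1, new row 2: (0, 0, -4, 2); set L[2][1]=-1
  eliminate (3,1): mult=-3, new row 3: (0, 0, -4, -1); set L[3][1]=-3

L[3][0] = -1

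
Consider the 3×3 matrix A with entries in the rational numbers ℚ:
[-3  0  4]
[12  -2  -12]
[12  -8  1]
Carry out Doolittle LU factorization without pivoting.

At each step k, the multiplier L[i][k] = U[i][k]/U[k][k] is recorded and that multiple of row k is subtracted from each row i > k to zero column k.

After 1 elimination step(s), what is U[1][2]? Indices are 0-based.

[col 0] pivot -3
  R1 -= -4*R0 → (0, -2, 4)  (L[1][0] := -4)
  R2 -= -4*R0 → (0, -8, 17)  (L[2][0] := -4)

U[1][2] = 4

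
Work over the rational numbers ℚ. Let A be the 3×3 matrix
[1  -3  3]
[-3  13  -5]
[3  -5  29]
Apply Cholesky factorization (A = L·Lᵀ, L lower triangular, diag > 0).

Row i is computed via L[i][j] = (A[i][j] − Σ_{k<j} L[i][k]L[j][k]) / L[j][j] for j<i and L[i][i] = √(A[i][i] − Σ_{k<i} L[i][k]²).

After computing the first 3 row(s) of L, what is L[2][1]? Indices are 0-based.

L[2][1] = 2

Step 1: L[0][0] = √(1) = 1.
  L[1][0] = (-3) / L[0][0] = -3.
Step 2: L[1][1] = √(4) = 2.
  L[2][0] = (3) / L[0][0] = 3.
  L[2][1] = (4) / L[1][1] = 2.
Step 3: L[2][2] = √(16) = 4.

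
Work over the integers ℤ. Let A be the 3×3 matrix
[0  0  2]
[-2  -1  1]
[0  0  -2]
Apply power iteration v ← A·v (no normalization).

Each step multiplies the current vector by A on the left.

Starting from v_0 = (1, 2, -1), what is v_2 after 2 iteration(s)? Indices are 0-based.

v_0 = (1, 2, -1).
v_1 = A·v_0 = (-2, -5, 2).
v_2 = A·v_1 = (4, 11, -4).

v_2 = (4, 11, -4)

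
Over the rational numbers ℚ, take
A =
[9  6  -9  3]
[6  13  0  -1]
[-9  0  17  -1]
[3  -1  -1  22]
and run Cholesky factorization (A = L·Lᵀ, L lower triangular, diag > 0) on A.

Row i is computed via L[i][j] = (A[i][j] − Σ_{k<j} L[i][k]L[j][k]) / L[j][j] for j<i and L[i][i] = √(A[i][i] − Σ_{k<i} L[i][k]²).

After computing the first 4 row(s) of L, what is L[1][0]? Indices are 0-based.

Step 1: L[0][0] = √(9) = 3.
  L[1][0] = (6) / L[0][0] = 2.
Step 2: L[1][1] = √(9) = 3.
  L[2][0] = (-9) / L[0][0] = -3.
  L[2][1] = (6) / L[1][1] = 2.
Step 3: L[2][2] = √(4) = 2.
  L[3][0] = (3) / L[0][0] = 1.
  L[3][1] = (-3) / L[1][1] = -1.
  L[3][2] = (4) / L[2][2] = 2.
Step 4: L[3][3] = √(16) = 4.

L[1][0] = 2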